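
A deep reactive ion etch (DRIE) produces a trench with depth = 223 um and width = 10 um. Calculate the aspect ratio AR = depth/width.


Step 1: AR = depth / width
Step 2: AR = 223 / 10
AR = 22.3


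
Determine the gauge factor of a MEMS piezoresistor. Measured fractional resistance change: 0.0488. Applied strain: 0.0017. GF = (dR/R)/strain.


Step 1: Identify values.
dR/R = 0.0488, strain = 0.0017
Step 2: GF = (dR/R) / strain = 0.0488 / 0.0017
GF = 28.7


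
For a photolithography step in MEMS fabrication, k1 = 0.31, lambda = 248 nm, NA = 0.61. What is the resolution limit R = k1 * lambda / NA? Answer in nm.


Step 1: Identify values: k1 = 0.31, lambda = 248 nm, NA = 0.61
Step 2: R = k1 * lambda / NA
R = 0.31 * 248 / 0.61
R = 126.0 nm


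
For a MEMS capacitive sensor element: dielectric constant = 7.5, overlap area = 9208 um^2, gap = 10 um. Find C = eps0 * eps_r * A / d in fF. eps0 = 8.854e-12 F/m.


Step 1: Convert area to m^2: A = 9208e-12 m^2
Step 2: Convert gap to m: d = 10e-6 m
Step 3: C = eps0 * eps_r * A / d
C = 8.854e-12 * 7.5 * 9208e-12 / 10e-6
Step 4: Convert to fF (multiply by 1e15).
C = 61.15 fF


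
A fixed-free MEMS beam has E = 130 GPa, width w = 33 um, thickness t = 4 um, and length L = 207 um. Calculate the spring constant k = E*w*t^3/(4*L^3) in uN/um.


Step 1: Convert E to consistent units (1 GPa = 1000 uN/um^2).
E = 130 GPa = 130000 uN/um^2
Step 2: Compute t^3 = 4^3 = 64
Step 3: Compute L^3 = 207^3 = 8869743
Step 4: k = 130000 * 33 * 64 / (4 * 8869743)
k = 7.7387 uN/um


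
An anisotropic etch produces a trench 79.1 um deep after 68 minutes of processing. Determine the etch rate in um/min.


Step 1: Etch rate = depth / time
Step 2: rate = 79.1 / 68
rate = 1.163 um/min


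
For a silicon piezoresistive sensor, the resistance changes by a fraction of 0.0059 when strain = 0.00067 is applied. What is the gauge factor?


Step 1: Identify values.
dR/R = 0.0059, strain = 0.00067
Step 2: GF = (dR/R) / strain = 0.0059 / 0.00067
GF = 8.8


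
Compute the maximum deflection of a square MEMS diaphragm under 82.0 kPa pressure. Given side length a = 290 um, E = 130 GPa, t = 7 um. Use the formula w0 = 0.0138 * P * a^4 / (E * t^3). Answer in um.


Step 1: Convert pressure to compatible units (E is in GPa, so P in GPa).
P = 82.0 kPa = 82.0e-6 GPa
Step 2: Compute numerator: 0.0138 * P * a^4.
a^4 = 290^4 = 7072810000
numerator = 0.0138 * 82.0e-6 * 7072810000 = 8.00359e+03
Step 3: Compute denominator: E * t^3 = 130 * 7^3 = 44590
Step 4: w0 = numerator / denominator = 8.00359e+03 / 44590 = 0.1795 um


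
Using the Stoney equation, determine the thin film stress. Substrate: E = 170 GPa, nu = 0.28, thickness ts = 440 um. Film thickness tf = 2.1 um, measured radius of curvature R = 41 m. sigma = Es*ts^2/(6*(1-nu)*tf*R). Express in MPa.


Step 1: Compute numerator: Es * ts^2 = 170 * 440^2 = 32912000 (GPa*um^2)
Step 2: Compute denominator (R in um): 6*(1-nu)*tf*R = 6*0.72*2.1*41e6 = 371952000.0 (um^2)
Step 3: sigma (GPa) = 32912000 / 371952000.0 = 8.8485e-02 GPa
Step 4: Convert to MPa (x1000): sigma = 88.5 MPa


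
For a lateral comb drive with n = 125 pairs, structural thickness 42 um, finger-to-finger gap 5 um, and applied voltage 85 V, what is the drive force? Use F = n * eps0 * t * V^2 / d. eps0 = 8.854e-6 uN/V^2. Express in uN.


Step 1: Parameters: n=125, eps0=8.854e-6 uN/V^2, t=42 um, V=85 V, d=5 um
Step 2: V^2 = 7225
Step 3: F = 125 * 8.854e-6 * 42 * 7225 / 5
F = 67.169 uN


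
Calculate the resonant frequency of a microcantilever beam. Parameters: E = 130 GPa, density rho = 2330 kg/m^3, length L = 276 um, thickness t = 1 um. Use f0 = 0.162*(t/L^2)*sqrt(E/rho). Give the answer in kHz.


Step 1: Convert units to SI.
t_SI = 1e-6 m, L_SI = 276e-6 m
Step 2: Calculate sqrt(E/rho).
sqrt(130e9 / 2330) = 7469.54 m/s
Step 3: Compute f0.
f0 = 0.162 * 1e-6 / (276e-6)^2 * 7469.54 = 15885.1 Hz = 15.89 kHz


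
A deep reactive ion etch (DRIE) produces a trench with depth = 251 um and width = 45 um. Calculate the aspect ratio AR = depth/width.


Step 1: AR = depth / width
Step 2: AR = 251 / 45
AR = 5.6


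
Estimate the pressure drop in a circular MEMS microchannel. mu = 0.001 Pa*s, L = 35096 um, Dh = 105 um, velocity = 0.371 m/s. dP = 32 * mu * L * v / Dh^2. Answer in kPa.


Step 1: Convert to SI: L = 35096e-6 m, Dh = 105e-6 m
Step 2: dP = 32 * 0.001 * 35096e-6 * 0.371 / (105e-6)^2
Step 3: dP = 37792.26 Pa
Step 4: Convert to kPa: dP = 37.79 kPa


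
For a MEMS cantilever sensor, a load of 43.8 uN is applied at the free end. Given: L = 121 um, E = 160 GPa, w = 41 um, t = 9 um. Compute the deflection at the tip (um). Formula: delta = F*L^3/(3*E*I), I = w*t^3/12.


Step 1: Calculate the second moment of area.
I = w * t^3 / 12 = 41 * 9^3 / 12 = 2490.75 um^4
Step 2: Convert E to consistent units (1 GPa = 1000 uN/um^2).
E = 160 GPa = 160000 uN/um^2
Step 3: Calculate tip deflection.
delta = F * L^3 / (3 * E * I)
delta = 43.8 * 121^3 / (3 * 160000 * 2490.75)
delta = 0.0649 um


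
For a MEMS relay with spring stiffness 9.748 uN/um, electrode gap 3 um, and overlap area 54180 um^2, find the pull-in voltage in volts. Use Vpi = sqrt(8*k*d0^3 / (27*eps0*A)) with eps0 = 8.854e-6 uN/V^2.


Step 1: Compute numerator: 8 * k * d0^3 = 8 * 9.748 * 3^3 = 2105.568
Step 2: Compute denominator: 27 * eps0 * A = 27 * 8.854e-6 * 54180 = 12.952162
Step 3: Vpi = sqrt(2105.568 / 12.952162)
Vpi = 12.75 V


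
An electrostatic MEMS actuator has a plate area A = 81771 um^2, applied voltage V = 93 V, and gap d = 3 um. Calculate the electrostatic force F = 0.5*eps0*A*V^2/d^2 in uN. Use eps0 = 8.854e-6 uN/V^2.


Step 1: Identify parameters.
eps0 = 8.854e-6 uN/V^2, A = 81771 um^2, V = 93 V, d = 3 um
Step 2: Compute V^2 = 93^2 = 8649
Step 3: Compute d^2 = 3^2 = 9
Step 4: F = 0.5 * 8.854e-6 * 81771 * 8649 / 9
F = 347.882 uN


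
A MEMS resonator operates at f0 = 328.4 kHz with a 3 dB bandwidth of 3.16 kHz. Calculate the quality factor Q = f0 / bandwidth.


Step 1: Q = f0 / bandwidth
Step 2: Q = 328.4 / 3.16
Q = 103.9


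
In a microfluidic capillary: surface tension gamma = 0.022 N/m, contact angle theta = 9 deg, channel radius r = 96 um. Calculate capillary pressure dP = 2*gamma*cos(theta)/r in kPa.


Step 1: cos(9 deg) = 0.9877
Step 2: Convert r to m: r = 96e-6 m
Step 3: dP = 2 * 0.022 * 0.9877 / 96e-6 = 452.7 Pa
Step 4: Convert Pa to kPa (divide by 1000).
dP = 0.45 kPa


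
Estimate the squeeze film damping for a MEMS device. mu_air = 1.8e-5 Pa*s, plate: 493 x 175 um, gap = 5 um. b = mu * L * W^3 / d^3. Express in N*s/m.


Step 1: Convert to SI.
L = 493e-6 m, W = 175e-6 m, d = 5e-6 m
Step 2: W^3 = (175e-6)^3 = 5.36e-12 m^3
Step 3: d^3 = (5e-6)^3 = 1.25e-16 m^3
Step 4: b = 1.8e-5 * 493e-6 * 5.36e-12 / 1.25e-16
b = 3.80e-04 N*s/m


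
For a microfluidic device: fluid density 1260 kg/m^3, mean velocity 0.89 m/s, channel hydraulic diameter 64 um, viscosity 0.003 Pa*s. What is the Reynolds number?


Step 1: Convert Dh to meters: Dh = 64e-6 m
Step 2: Re = rho * v * Dh / mu
Re = 1260 * 0.89 * 64e-6 / 0.003
Re = 23.923


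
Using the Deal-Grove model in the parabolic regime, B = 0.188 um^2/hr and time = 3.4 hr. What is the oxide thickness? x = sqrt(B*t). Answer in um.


Step 1: Compute B*t = 0.188 * 3.4 = 0.6392
Step 2: x = sqrt(0.6392)
x = 0.799 um


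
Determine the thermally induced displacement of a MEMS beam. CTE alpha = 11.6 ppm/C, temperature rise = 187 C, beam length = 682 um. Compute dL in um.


Step 1: Convert CTE: alpha = 11.6 ppm/C = 11.6e-6 /C
Step 2: dL = 11.6e-6 * 187 * 682
dL = 1.4794 um


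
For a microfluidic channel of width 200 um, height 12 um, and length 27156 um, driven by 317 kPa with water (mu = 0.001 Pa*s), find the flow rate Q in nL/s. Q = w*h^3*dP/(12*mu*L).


Step 1: Convert all dimensions to SI (meters).
w = 200e-6 m, h = 12e-6 m, L = 27156e-6 m, dP = 317e3 Pa
Step 2: Q = w * h^3 * dP / (12 * mu * L)
Q = 200e-6 * (12e-6)^3 * 317e3 / (12 * 0.001 * 27156e-6) = 3.361909e-10 m^3/s
Step 3: Convert Q from m^3/s to nL/s (1 m^3 = 1e12 nL, so multiply by 1e12).
Q = 336.191 nL/s


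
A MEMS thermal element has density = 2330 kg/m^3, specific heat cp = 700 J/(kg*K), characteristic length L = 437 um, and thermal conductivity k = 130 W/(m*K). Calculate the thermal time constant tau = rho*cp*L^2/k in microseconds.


Step 1: Convert L to m: L = 437e-6 m
Step 2: L^2 = (437e-6)^2 = 1.90969e-07 m^2
Step 3: tau = 2330 * 700 * 1.90969e-07 / 130 = 2.39592645e-03 s
Step 4: Convert to microseconds (multiply by 1e6).
tau = 2395.926 us


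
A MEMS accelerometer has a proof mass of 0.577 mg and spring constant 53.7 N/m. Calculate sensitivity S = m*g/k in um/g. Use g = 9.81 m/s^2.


Step 1: Convert mass: m = 0.577 mg = 5.77e-07 kg
Step 2: S = m * g / k = 5.77e-07 * 9.81 / 53.7
Step 3: S = 1.05e-07 m/g
Step 4: Convert to um/g: S = 0.105 um/g


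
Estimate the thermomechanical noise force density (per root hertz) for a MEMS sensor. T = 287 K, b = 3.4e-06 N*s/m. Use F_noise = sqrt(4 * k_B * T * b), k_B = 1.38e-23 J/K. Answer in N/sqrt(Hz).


Step 1: Compute 4 * k_B * T * b
= 4 * 1.38e-23 * 287 * 3.4e-06
= 5.3864e-26 N^2/Hz
Step 2: F_noise = sqrt(5.3864e-26)
F_noise = 2.32e-13 N/sqrt(Hz)


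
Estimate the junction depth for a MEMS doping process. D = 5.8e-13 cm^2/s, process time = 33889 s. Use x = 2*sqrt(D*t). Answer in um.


Step 1: Compute D*t = 5.8e-13 * 33889 = 1.965562e-08 cm^2
Step 2: sqrt(D*t) = 1.40199e-04 cm
Step 3: x = 2 * 1.40199e-04 cm = 2.80398e-04 cm
Step 4: Convert to um (1 cm = 1e4 um): x = 2.804 um


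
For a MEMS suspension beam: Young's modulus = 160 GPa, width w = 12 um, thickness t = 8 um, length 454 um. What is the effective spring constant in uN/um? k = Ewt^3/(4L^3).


Step 1: Convert E to consistent units (1 GPa = 1000 uN/um^2).
E = 160 GPa = 160000 uN/um^2
Step 2: Compute t^3 = 8^3 = 512
Step 3: Compute L^3 = 454^3 = 93576664
Step 4: k = 160000 * 12 * 512 / (4 * 93576664)
k = 2.6263 uN/um


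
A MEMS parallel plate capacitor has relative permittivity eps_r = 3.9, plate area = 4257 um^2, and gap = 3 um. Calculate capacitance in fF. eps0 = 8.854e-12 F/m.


Step 1: Convert area to m^2: A = 4257e-12 m^2
Step 2: Convert gap to m: d = 3e-6 m
Step 3: C = eps0 * eps_r * A / d
C = 8.854e-12 * 3.9 * 4257e-12 / 3e-6
Step 4: Convert to fF (multiply by 1e15).
C = 49.0 fF


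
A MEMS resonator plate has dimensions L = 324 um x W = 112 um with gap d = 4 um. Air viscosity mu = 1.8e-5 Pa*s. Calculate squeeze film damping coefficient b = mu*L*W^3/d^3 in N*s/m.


Step 1: Convert to SI.
L = 324e-6 m, W = 112e-6 m, d = 4e-6 m
Step 2: W^3 = (112e-6)^3 = 1.40e-12 m^3
Step 3: d^3 = (4e-6)^3 = 6.40e-17 m^3
Step 4: b = 1.8e-5 * 324e-6 * 1.40e-12 / 6.40e-17
b = 1.28e-04 N*s/m


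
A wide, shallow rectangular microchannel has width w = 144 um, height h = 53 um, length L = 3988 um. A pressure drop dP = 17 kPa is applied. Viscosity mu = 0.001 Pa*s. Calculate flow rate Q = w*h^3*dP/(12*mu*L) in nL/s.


Step 1: Convert all dimensions to SI (meters).
w = 144e-6 m, h = 53e-6 m, L = 3988e-6 m, dP = 17e3 Pa
Step 2: Q = w * h^3 * dP / (12 * mu * L)
Q = 144e-6 * (53e-6)^3 * 17e3 / (12 * 0.001 * 3988e-6) = 7.61557372e-09 m^3/s
Step 3: Convert Q from m^3/s to nL/s (1 m^3 = 1e12 nL, so multiply by 1e12).
Q = 7615.574 nL/s


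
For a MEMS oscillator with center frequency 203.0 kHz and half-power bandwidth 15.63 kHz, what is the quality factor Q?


Step 1: Q = f0 / bandwidth
Step 2: Q = 203.0 / 15.63
Q = 13.0


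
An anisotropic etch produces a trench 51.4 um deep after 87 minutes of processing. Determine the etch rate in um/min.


Step 1: Etch rate = depth / time
Step 2: rate = 51.4 / 87
rate = 0.591 um/min


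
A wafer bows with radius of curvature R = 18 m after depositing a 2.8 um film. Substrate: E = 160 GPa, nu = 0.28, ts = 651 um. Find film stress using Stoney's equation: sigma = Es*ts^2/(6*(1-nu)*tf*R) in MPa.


Step 1: Compute numerator: Es * ts^2 = 160 * 651^2 = 67808160 (GPa*um^2)
Step 2: Compute denominator (R in um): 6*(1-nu)*tf*R = 6*0.72*2.8*18e6 = 217728000.0 (um^2)
Step 3: sigma (GPa) = 67808160 / 217728000.0 = 3.11435e-01 GPa
Step 4: Convert to MPa (x1000): sigma = 311.4 MPa


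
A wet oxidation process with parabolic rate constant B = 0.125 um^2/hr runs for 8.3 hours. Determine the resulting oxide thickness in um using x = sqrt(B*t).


Step 1: Compute B*t = 0.125 * 8.3 = 1.0375
Step 2: x = sqrt(1.0375)
x = 1.019 um


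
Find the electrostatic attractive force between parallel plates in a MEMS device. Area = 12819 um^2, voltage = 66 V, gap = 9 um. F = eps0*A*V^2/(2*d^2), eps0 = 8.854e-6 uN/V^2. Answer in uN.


Step 1: Identify parameters.
eps0 = 8.854e-6 uN/V^2, A = 12819 um^2, V = 66 V, d = 9 um
Step 2: Compute V^2 = 66^2 = 4356
Step 3: Compute d^2 = 9^2 = 81
Step 4: F = 0.5 * 8.854e-6 * 12819 * 4356 / 81
F = 3.052 uN


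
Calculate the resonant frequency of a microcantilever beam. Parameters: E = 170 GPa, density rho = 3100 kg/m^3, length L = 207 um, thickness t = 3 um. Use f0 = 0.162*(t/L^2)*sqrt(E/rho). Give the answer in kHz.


Step 1: Convert units to SI.
t_SI = 3e-6 m, L_SI = 207e-6 m
Step 2: Calculate sqrt(E/rho).
sqrt(170e9 / 3100) = 7405.32 m/s
Step 3: Compute f0.
f0 = 0.162 * 3e-6 / (207e-6)^2 * 7405.32 = 83992.3 Hz = 83.99 kHz


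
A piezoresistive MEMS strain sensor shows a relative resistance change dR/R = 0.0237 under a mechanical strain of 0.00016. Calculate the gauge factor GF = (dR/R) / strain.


Step 1: Identify values.
dR/R = 0.0237, strain = 0.00016
Step 2: GF = (dR/R) / strain = 0.0237 / 0.00016
GF = 148.1


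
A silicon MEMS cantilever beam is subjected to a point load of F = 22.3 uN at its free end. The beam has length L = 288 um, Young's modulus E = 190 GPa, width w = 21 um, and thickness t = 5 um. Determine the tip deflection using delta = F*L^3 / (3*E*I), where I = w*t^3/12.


Step 1: Calculate the second moment of area.
I = w * t^3 / 12 = 21 * 5^3 / 12 = 218.75 um^4
Step 2: Convert E to consistent units (1 GPa = 1000 uN/um^2).
E = 190 GPa = 190000 uN/um^2
Step 3: Calculate tip deflection.
delta = F * L^3 / (3 * E * I)
delta = 22.3 * 288^3 / (3 * 190000 * 218.75)
delta = 4.2723 um


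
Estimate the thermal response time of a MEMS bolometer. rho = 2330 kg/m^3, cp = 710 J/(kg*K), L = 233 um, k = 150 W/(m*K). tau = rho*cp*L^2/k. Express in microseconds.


Step 1: Convert L to m: L = 233e-6 m
Step 2: L^2 = (233e-6)^2 = 5.4289e-08 m^2
Step 3: tau = 2330 * 710 * 5.4289e-08 / 150 = 5.9873528e-04 s
Step 4: Convert to microseconds (multiply by 1e6).
tau = 598.735 us


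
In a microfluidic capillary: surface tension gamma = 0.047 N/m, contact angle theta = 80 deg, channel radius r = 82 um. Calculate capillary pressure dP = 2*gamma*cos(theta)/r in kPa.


Step 1: cos(80 deg) = 0.1736
Step 2: Convert r to m: r = 82e-6 m
Step 3: dP = 2 * 0.047 * 0.1736 / 82e-6 = 199.0 Pa
Step 4: Convert Pa to kPa (divide by 1000).
dP = 0.2 kPa


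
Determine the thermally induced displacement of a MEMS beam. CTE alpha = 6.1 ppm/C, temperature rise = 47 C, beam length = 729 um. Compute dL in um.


Step 1: Convert CTE: alpha = 6.1 ppm/C = 6.1e-6 /C
Step 2: dL = 6.1e-6 * 47 * 729
dL = 0.209 um


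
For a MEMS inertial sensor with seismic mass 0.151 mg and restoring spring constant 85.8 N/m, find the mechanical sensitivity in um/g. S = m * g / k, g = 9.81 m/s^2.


Step 1: Convert mass: m = 0.151 mg = 1.51e-07 kg
Step 2: S = m * g / k = 1.51e-07 * 9.81 / 85.8
Step 3: S = 1.73e-08 m/g
Step 4: Convert to um/g: S = 0.017 um/g


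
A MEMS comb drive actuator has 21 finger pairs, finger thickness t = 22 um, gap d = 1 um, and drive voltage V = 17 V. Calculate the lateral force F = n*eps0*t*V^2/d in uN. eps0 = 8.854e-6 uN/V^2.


Step 1: Parameters: n=21, eps0=8.854e-6 uN/V^2, t=22 um, V=17 V, d=1 um
Step 2: V^2 = 289
Step 3: F = 21 * 8.854e-6 * 22 * 289 / 1
F = 1.182 uN


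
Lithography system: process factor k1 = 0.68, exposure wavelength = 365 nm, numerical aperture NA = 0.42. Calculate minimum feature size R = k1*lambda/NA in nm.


Step 1: Identify values: k1 = 0.68, lambda = 365 nm, NA = 0.42
Step 2: R = k1 * lambda / NA
R = 0.68 * 365 / 0.42
R = 591.0 nm


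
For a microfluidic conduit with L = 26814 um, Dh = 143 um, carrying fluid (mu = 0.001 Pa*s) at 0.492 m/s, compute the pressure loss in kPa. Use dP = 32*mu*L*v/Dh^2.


Step 1: Convert to SI: L = 26814e-6 m, Dh = 143e-6 m
Step 2: dP = 32 * 0.001 * 26814e-6 * 0.492 / (143e-6)^2
Step 3: dP = 20644.51 Pa
Step 4: Convert to kPa: dP = 20.64 kPa


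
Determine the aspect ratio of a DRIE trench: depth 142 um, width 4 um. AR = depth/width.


Step 1: AR = depth / width
Step 2: AR = 142 / 4
AR = 35.5


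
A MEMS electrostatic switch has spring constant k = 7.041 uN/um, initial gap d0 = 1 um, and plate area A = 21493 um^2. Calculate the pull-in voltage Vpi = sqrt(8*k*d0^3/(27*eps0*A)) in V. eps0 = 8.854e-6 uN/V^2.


Step 1: Compute numerator: 8 * k * d0^3 = 8 * 7.041 * 1^3 = 56.328
Step 2: Compute denominator: 27 * eps0 * A = 27 * 8.854e-6 * 21493 = 5.138074
Step 3: Vpi = sqrt(56.328 / 5.138074)
Vpi = 3.31 V


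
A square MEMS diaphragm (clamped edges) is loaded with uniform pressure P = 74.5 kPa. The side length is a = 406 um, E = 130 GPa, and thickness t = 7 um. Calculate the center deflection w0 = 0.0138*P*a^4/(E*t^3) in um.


Step 1: Convert pressure to compatible units (E is in GPa, so P in GPa).
P = 74.5 kPa = 74.5e-6 GPa
Step 2: Compute numerator: 0.0138 * P * a^4.
a^4 = 406^4 = 27170906896
numerator = 0.0138 * 74.5e-6 * 27170906896 = 2.79344e+04
Step 3: Compute denominator: E * t^3 = 130 * 7^3 = 44590
Step 4: w0 = numerator / denominator = 2.79344e+04 / 44590 = 0.6265 um


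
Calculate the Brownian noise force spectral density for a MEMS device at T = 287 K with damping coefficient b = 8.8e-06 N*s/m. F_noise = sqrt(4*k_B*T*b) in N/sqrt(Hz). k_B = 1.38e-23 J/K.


Step 1: Compute 4 * k_B * T * b
= 4 * 1.38e-23 * 287 * 8.8e-06
= 1.3941e-25 N^2/Hz
Step 2: F_noise = sqrt(1.3941e-25)
F_noise = 3.73e-13 N/sqrt(Hz)


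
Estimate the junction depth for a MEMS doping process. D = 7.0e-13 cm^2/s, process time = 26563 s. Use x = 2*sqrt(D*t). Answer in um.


Step 1: Compute D*t = 7.0e-13 * 26563 = 1.85941e-08 cm^2
Step 2: sqrt(D*t) = 1.3636e-04 cm
Step 3: x = 2 * 1.3636e-04 cm = 2.7272e-04 cm
Step 4: Convert to um (1 cm = 1e4 um): x = 2.727 um


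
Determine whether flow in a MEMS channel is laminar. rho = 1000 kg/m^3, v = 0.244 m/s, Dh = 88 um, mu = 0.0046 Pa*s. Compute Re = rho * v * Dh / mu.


Step 1: Convert Dh to meters: Dh = 88e-6 m
Step 2: Re = rho * v * Dh / mu
Re = 1000 * 0.244 * 88e-6 / 0.0046
Re = 4.668
Since Re = 4.668 is below ~2300, the flow is laminar.


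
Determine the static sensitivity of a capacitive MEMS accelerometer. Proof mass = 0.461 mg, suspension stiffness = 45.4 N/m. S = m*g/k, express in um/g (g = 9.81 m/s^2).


Step 1: Convert mass: m = 0.461 mg = 4.61e-07 kg
Step 2: S = m * g / k = 4.61e-07 * 9.81 / 45.4
Step 3: S = 9.96e-08 m/g
Step 4: Convert to um/g: S = 0.1 um/g


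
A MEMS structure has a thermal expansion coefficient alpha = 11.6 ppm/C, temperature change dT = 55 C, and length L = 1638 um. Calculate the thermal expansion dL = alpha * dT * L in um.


Step 1: Convert CTE: alpha = 11.6 ppm/C = 11.6e-6 /C
Step 2: dL = 11.6e-6 * 55 * 1638
dL = 1.045 um


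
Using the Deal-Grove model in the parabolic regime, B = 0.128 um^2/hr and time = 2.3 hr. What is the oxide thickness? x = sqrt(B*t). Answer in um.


Step 1: Compute B*t = 0.128 * 2.3 = 0.2944
Step 2: x = sqrt(0.2944)
x = 0.543 um


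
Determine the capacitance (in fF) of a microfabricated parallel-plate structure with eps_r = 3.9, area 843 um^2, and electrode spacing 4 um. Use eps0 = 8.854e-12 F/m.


Step 1: Convert area to m^2: A = 843e-12 m^2
Step 2: Convert gap to m: d = 4e-6 m
Step 3: C = eps0 * eps_r * A / d
C = 8.854e-12 * 3.9 * 843e-12 / 4e-6
Step 4: Convert to fF (multiply by 1e15).
C = 7.28 fF


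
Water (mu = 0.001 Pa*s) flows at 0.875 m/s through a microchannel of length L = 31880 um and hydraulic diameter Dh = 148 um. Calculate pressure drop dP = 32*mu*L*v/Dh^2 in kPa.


Step 1: Convert to SI: L = 31880e-6 m, Dh = 148e-6 m
Step 2: dP = 32 * 0.001 * 31880e-6 * 0.875 / (148e-6)^2
Step 3: dP = 40752.37 Pa
Step 4: Convert to kPa: dP = 40.75 kPa


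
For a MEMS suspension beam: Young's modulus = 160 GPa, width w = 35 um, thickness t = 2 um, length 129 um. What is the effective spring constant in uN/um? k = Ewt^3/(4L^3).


Step 1: Convert E to consistent units (1 GPa = 1000 uN/um^2).
E = 160 GPa = 160000 uN/um^2
Step 2: Compute t^3 = 2^3 = 8
Step 3: Compute L^3 = 129^3 = 2146689
Step 4: k = 160000 * 35 * 8 / (4 * 2146689)
k = 5.2173 uN/um


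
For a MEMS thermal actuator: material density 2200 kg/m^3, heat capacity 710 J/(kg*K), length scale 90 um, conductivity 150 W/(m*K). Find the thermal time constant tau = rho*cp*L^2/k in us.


Step 1: Convert L to m: L = 90e-6 m
Step 2: L^2 = (90e-6)^2 = 8.1e-09 m^2
Step 3: tau = 2200 * 710 * 8.1e-09 / 150 = 8.4348e-05 s
Step 4: Convert to microseconds (multiply by 1e6).
tau = 84.348 us


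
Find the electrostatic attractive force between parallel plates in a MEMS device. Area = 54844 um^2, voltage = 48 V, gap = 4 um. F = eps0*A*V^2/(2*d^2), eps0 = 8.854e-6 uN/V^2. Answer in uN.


Step 1: Identify parameters.
eps0 = 8.854e-6 uN/V^2, A = 54844 um^2, V = 48 V, d = 4 um
Step 2: Compute V^2 = 48^2 = 2304
Step 3: Compute d^2 = 4^2 = 16
Step 4: F = 0.5 * 8.854e-6 * 54844 * 2304 / 16
F = 34.962 uN


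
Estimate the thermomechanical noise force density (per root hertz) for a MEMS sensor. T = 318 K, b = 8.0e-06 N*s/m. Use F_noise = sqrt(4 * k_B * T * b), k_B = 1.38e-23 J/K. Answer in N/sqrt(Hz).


Step 1: Compute 4 * k_B * T * b
= 4 * 1.38e-23 * 318 * 8.0e-06
= 1.4043e-25 N^2/Hz
Step 2: F_noise = sqrt(1.4043e-25)
F_noise = 3.75e-13 N/sqrt(Hz)


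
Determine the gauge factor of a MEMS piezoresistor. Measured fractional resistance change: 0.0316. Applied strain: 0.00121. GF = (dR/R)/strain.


Step 1: Identify values.
dR/R = 0.0316, strain = 0.00121
Step 2: GF = (dR/R) / strain = 0.0316 / 0.00121
GF = 26.1


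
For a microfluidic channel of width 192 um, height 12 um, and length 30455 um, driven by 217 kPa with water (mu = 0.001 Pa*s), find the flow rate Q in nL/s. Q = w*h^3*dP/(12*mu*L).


Step 1: Convert all dimensions to SI (meters).
w = 192e-6 m, h = 12e-6 m, L = 30455e-6 m, dP = 217e3 Pa
Step 2: Q = w * h^3 * dP / (12 * mu * L)
Q = 192e-6 * (12e-6)^3 * 217e3 / (12 * 0.001 * 30455e-6) = 1.9699938e-10 m^3/s
Step 3: Convert Q from m^3/s to nL/s (1 m^3 = 1e12 nL, so multiply by 1e12).
Q = 196.999 nL/s


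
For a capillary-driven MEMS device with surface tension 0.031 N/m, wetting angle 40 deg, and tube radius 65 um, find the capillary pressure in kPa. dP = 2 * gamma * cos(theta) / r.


Step 1: cos(40 deg) = 0.766
Step 2: Convert r to m: r = 65e-6 m
Step 3: dP = 2 * 0.031 * 0.766 / 65e-6 = 730.6 Pa
Step 4: Convert Pa to kPa (divide by 1000).
dP = 0.73 kPa


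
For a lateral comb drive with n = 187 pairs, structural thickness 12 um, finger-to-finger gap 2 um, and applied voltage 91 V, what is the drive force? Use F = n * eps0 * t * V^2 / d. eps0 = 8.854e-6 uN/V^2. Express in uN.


Step 1: Parameters: n=187, eps0=8.854e-6 uN/V^2, t=12 um, V=91 V, d=2 um
Step 2: V^2 = 8281
Step 3: F = 187 * 8.854e-6 * 12 * 8281 / 2
F = 82.265 uN


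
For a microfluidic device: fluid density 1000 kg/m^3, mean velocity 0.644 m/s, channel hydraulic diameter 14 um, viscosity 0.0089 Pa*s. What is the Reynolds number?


Step 1: Convert Dh to meters: Dh = 14e-6 m
Step 2: Re = rho * v * Dh / mu
Re = 1000 * 0.644 * 14e-6 / 0.0089
Re = 1.013


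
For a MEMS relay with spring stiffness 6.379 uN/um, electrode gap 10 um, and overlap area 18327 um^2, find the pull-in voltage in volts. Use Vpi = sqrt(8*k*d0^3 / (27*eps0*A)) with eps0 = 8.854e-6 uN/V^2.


Step 1: Compute numerator: 8 * k * d0^3 = 8 * 6.379 * 10^3 = 51032.0
Step 2: Compute denominator: 27 * eps0 * A = 27 * 8.854e-6 * 18327 = 4.381216
Step 3: Vpi = sqrt(51032.0 / 4.381216)
Vpi = 107.93 V


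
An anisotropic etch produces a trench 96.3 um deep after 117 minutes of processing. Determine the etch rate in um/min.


Step 1: Etch rate = depth / time
Step 2: rate = 96.3 / 117
rate = 0.823 um/min


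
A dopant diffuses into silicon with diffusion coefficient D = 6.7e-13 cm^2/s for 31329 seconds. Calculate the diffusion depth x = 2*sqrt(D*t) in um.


Step 1: Compute D*t = 6.7e-13 * 31329 = 2.099043e-08 cm^2
Step 2: sqrt(D*t) = 1.44881e-04 cm
Step 3: x = 2 * 1.44881e-04 cm = 2.89762e-04 cm
Step 4: Convert to um (1 cm = 1e4 um): x = 2.898 um


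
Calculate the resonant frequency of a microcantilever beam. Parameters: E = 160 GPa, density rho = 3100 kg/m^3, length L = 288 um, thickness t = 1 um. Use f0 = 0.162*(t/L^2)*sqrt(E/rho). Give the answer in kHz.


Step 1: Convert units to SI.
t_SI = 1e-6 m, L_SI = 288e-6 m
Step 2: Calculate sqrt(E/rho).
sqrt(160e9 / 3100) = 7184.21 m/s
Step 3: Compute f0.
f0 = 0.162 * 1e-6 / (288e-6)^2 * 7184.21 = 14031.7 Hz = 14.03 kHz


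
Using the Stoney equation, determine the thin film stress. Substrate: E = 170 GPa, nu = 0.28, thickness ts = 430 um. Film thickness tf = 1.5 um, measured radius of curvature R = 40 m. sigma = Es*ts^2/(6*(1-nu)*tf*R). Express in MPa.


Step 1: Compute numerator: Es * ts^2 = 170 * 430^2 = 31433000 (GPa*um^2)
Step 2: Compute denominator (R in um): 6*(1-nu)*tf*R = 6*0.72*1.5*40e6 = 259200000.0 (um^2)
Step 3: sigma (GPa) = 31433000 / 259200000.0 = 1.21269e-01 GPa
Step 4: Convert to MPa (x1000): sigma = 121.3 MPa


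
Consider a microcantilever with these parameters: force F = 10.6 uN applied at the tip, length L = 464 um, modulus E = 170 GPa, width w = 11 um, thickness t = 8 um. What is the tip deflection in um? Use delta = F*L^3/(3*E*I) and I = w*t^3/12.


Step 1: Calculate the second moment of area.
I = w * t^3 / 12 = 11 * 8^3 / 12 = 469.3333 um^4
Step 2: Convert E to consistent units (1 GPa = 1000 uN/um^2).
E = 170 GPa = 170000 uN/um^2
Step 3: Calculate tip deflection.
delta = F * L^3 / (3 * E * I)
delta = 10.6 * 464^3 / (3 * 170000 * 469.3333)
delta = 4.4239 um


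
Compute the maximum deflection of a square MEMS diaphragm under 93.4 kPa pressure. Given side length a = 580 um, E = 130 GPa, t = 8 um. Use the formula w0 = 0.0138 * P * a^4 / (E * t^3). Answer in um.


Step 1: Convert pressure to compatible units (E is in GPa, so P in GPa).
P = 93.4 kPa = 93.4e-6 GPa
Step 2: Compute numerator: 0.0138 * P * a^4.
a^4 = 580^4 = 113164960000
numerator = 0.0138 * 93.4e-6 * 113164960000 = 1.458606e+05
Step 3: Compute denominator: E * t^3 = 130 * 8^3 = 66560
Step 4: w0 = numerator / denominator = 1.458606e+05 / 66560 = 2.1914 um


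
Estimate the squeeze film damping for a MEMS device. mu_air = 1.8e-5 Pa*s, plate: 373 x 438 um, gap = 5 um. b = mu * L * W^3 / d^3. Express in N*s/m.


Step 1: Convert to SI.
L = 373e-6 m, W = 438e-6 m, d = 5e-6 m
Step 2: W^3 = (438e-6)^3 = 8.40e-11 m^3
Step 3: d^3 = (5e-6)^3 = 1.25e-16 m^3
Step 4: b = 1.8e-5 * 373e-6 * 8.40e-11 / 1.25e-16
b = 4.51e-03 N*s/m


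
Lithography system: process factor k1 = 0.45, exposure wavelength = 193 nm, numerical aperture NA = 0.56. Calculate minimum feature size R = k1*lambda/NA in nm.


Step 1: Identify values: k1 = 0.45, lambda = 193 nm, NA = 0.56
Step 2: R = k1 * lambda / NA
R = 0.45 * 193 / 0.56
R = 155.1 nm


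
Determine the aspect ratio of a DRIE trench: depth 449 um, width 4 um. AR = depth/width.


Step 1: AR = depth / width
Step 2: AR = 449 / 4
AR = 112.3


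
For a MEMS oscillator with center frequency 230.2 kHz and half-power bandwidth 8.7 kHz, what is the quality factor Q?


Step 1: Q = f0 / bandwidth
Step 2: Q = 230.2 / 8.7
Q = 26.5


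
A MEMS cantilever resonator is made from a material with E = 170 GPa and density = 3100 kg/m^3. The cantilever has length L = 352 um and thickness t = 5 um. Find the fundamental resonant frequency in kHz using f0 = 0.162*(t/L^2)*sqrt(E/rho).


Step 1: Convert units to SI.
t_SI = 5e-6 m, L_SI = 352e-6 m
Step 2: Calculate sqrt(E/rho).
sqrt(170e9 / 3100) = 7405.32 m/s
Step 3: Compute f0.
f0 = 0.162 * 5e-6 / (352e-6)^2 * 7405.32 = 48410.9 Hz = 48.41 kHz


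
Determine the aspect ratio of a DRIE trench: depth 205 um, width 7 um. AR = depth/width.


Step 1: AR = depth / width
Step 2: AR = 205 / 7
AR = 29.3


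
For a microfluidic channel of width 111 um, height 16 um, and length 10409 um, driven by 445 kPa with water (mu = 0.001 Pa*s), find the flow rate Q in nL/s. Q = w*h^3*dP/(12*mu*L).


Step 1: Convert all dimensions to SI (meters).
w = 111e-6 m, h = 16e-6 m, L = 10409e-6 m, dP = 445e3 Pa
Step 2: Q = w * h^3 * dP / (12 * mu * L)
Q = 111e-6 * (16e-6)^3 * 445e3 / (12 * 0.001 * 10409e-6) = 1.61976751e-09 m^3/s
Step 3: Convert Q from m^3/s to nL/s (1 m^3 = 1e12 nL, so multiply by 1e12).
Q = 1619.768 nL/s


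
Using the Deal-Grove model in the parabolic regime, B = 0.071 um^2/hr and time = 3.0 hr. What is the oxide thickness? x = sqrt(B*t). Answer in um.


Step 1: Compute B*t = 0.071 * 3.0 = 0.213
Step 2: x = sqrt(0.213)
x = 0.462 um


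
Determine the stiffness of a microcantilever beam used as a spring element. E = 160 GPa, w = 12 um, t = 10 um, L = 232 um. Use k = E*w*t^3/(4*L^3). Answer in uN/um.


Step 1: Convert E to consistent units (1 GPa = 1000 uN/um^2).
E = 160 GPa = 160000 uN/um^2
Step 2: Compute t^3 = 10^3 = 1000
Step 3: Compute L^3 = 232^3 = 12487168
Step 4: k = 160000 * 12 * 1000 / (4 * 12487168)
k = 38.4395 uN/um


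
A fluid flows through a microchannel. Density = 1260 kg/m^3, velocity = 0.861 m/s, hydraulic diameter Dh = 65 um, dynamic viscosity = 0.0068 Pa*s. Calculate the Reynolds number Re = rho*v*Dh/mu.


Step 1: Convert Dh to meters: Dh = 65e-6 m
Step 2: Re = rho * v * Dh / mu
Re = 1260 * 0.861 * 65e-6 / 0.0068
Re = 10.37


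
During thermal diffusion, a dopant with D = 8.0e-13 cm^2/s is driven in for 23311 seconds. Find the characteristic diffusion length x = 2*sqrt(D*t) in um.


Step 1: Compute D*t = 8.0e-13 * 23311 = 1.86488e-08 cm^2
Step 2: sqrt(D*t) = 1.36561e-04 cm
Step 3: x = 2 * 1.36561e-04 cm = 2.73122e-04 cm
Step 4: Convert to um (1 cm = 1e4 um): x = 2.731 um


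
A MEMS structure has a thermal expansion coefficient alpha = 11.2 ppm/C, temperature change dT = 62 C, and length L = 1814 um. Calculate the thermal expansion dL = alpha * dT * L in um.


Step 1: Convert CTE: alpha = 11.2 ppm/C = 11.2e-6 /C
Step 2: dL = 11.2e-6 * 62 * 1814
dL = 1.2596 um


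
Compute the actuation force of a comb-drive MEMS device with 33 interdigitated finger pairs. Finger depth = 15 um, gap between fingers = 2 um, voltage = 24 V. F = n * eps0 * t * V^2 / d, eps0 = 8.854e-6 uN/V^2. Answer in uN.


Step 1: Parameters: n=33, eps0=8.854e-6 uN/V^2, t=15 um, V=24 V, d=2 um
Step 2: V^2 = 576
Step 3: F = 33 * 8.854e-6 * 15 * 576 / 2
F = 1.262 uN


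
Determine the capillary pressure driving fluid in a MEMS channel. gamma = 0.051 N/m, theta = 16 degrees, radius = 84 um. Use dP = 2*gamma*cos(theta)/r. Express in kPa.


Step 1: cos(16 deg) = 0.9613
Step 2: Convert r to m: r = 84e-6 m
Step 3: dP = 2 * 0.051 * 0.9613 / 84e-6 = 1167.3 Pa
Step 4: Convert Pa to kPa (divide by 1000).
dP = 1.17 kPa


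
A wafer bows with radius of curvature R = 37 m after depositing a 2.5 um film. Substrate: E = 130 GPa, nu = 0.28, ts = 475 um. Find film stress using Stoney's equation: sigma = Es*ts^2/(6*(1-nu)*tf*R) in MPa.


Step 1: Compute numerator: Es * ts^2 = 130 * 475^2 = 29331250 (GPa*um^2)
Step 2: Compute denominator (R in um): 6*(1-nu)*tf*R = 6*0.72*2.5*37e6 = 399600000.0 (um^2)
Step 3: sigma (GPa) = 29331250 / 399600000.0 = 7.3402e-02 GPa
Step 4: Convert to MPa (x1000): sigma = 73.4 MPa


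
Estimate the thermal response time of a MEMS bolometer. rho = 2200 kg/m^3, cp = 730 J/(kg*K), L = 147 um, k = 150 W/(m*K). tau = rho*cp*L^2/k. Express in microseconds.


Step 1: Convert L to m: L = 147e-6 m
Step 2: L^2 = (147e-6)^2 = 2.1609e-08 m^2
Step 3: tau = 2200 * 730 * 2.1609e-08 / 150 = 2.313604e-04 s
Step 4: Convert to microseconds (multiply by 1e6).
tau = 231.36 us


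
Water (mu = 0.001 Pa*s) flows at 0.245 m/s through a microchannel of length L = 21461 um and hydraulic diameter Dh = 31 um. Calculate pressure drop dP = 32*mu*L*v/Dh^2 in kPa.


Step 1: Convert to SI: L = 21461e-6 m, Dh = 31e-6 m
Step 2: dP = 32 * 0.001 * 21461e-6 * 0.245 / (31e-6)^2
Step 3: dP = 175082.46 Pa
Step 4: Convert to kPa: dP = 175.08 kPa


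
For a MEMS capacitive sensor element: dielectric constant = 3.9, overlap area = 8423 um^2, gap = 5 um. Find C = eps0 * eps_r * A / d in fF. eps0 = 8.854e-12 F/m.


Step 1: Convert area to m^2: A = 8423e-12 m^2
Step 2: Convert gap to m: d = 5e-6 m
Step 3: C = eps0 * eps_r * A / d
C = 8.854e-12 * 3.9 * 8423e-12 / 5e-6
Step 4: Convert to fF (multiply by 1e15).
C = 58.17 fF


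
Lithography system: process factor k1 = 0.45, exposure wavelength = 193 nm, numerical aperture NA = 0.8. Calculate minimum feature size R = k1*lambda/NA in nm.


Step 1: Identify values: k1 = 0.45, lambda = 193 nm, NA = 0.8
Step 2: R = k1 * lambda / NA
R = 0.45 * 193 / 0.8
R = 108.6 nm


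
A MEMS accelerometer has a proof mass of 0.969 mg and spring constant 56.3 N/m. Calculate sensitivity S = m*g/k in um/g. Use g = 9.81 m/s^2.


Step 1: Convert mass: m = 0.969 mg = 9.69e-07 kg
Step 2: S = m * g / k = 9.69e-07 * 9.81 / 56.3
Step 3: S = 1.69e-07 m/g
Step 4: Convert to um/g: S = 0.169 um/g


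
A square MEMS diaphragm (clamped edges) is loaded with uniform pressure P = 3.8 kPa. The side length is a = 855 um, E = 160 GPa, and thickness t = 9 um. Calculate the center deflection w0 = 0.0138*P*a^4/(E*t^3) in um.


Step 1: Convert pressure to compatible units (E is in GPa, so P in GPa).
P = 3.8 kPa = 3.8e-6 GPa
Step 2: Compute numerator: 0.0138 * P * a^4.
a^4 = 855^4 = 534397550625
numerator = 0.0138 * 3.8e-6 * 534397550625 = 2.80238e+04
Step 3: Compute denominator: E * t^3 = 160 * 9^3 = 116640
Step 4: w0 = numerator / denominator = 2.80238e+04 / 116640 = 0.2403 um


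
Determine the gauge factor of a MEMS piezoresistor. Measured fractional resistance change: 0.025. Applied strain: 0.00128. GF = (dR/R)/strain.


Step 1: Identify values.
dR/R = 0.025, strain = 0.00128
Step 2: GF = (dR/R) / strain = 0.025 / 0.00128
GF = 19.5


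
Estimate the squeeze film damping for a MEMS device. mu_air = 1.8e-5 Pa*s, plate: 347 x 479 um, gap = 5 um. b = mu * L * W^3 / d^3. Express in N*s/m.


Step 1: Convert to SI.
L = 347e-6 m, W = 479e-6 m, d = 5e-6 m
Step 2: W^3 = (479e-6)^3 = 1.10e-10 m^3
Step 3: d^3 = (5e-6)^3 = 1.25e-16 m^3
Step 4: b = 1.8e-5 * 347e-6 * 1.10e-10 / 1.25e-16
b = 5.49e-03 N*s/m


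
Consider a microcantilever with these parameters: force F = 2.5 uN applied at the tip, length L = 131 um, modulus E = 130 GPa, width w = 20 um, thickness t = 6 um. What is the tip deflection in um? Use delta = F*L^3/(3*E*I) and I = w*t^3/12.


Step 1: Calculate the second moment of area.
I = w * t^3 / 12 = 20 * 6^3 / 12 = 360.0 um^4
Step 2: Convert E to consistent units (1 GPa = 1000 uN/um^2).
E = 130 GPa = 130000 uN/um^2
Step 3: Calculate tip deflection.
delta = F * L^3 / (3 * E * I)
delta = 2.5 * 131^3 / (3 * 130000 * 360.0)
delta = 0.04 um


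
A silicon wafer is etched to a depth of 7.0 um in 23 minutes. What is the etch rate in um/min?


Step 1: Etch rate = depth / time
Step 2: rate = 7.0 / 23
rate = 0.304 um/min


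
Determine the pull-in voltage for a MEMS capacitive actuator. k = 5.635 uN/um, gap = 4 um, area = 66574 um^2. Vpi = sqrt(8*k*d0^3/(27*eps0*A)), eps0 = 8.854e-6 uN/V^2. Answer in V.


Step 1: Compute numerator: 8 * k * d0^3 = 8 * 5.635 * 4^3 = 2885.12
Step 2: Compute denominator: 27 * eps0 * A = 27 * 8.854e-6 * 66574 = 15.915047
Step 3: Vpi = sqrt(2885.12 / 15.915047)
Vpi = 13.46 V


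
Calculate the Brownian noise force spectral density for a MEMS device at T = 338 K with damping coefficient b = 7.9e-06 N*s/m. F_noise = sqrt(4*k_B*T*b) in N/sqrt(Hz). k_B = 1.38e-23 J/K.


Step 1: Compute 4 * k_B * T * b
= 4 * 1.38e-23 * 338 * 7.9e-06
= 1.4740e-25 N^2/Hz
Step 2: F_noise = sqrt(1.4740e-25)
F_noise = 3.84e-13 N/sqrt(Hz)


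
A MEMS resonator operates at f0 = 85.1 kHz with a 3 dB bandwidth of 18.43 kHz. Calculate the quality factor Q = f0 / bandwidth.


Step 1: Q = f0 / bandwidth
Step 2: Q = 85.1 / 18.43
Q = 4.6


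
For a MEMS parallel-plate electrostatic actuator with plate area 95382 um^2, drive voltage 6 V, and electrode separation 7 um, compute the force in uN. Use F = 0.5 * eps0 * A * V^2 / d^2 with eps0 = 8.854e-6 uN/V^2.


Step 1: Identify parameters.
eps0 = 8.854e-6 uN/V^2, A = 95382 um^2, V = 6 V, d = 7 um
Step 2: Compute V^2 = 6^2 = 36
Step 3: Compute d^2 = 7^2 = 49
Step 4: F = 0.5 * 8.854e-6 * 95382 * 36 / 49
F = 0.31 uN


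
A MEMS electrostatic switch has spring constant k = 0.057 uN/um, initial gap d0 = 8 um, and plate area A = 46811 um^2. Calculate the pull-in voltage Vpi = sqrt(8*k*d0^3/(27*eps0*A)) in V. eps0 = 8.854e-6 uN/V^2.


Step 1: Compute numerator: 8 * k * d0^3 = 8 * 0.057 * 8^3 = 233.472
Step 2: Compute denominator: 27 * eps0 * A = 27 * 8.854e-6 * 46811 = 11.190544
Step 3: Vpi = sqrt(233.472 / 11.190544)
Vpi = 4.57 V


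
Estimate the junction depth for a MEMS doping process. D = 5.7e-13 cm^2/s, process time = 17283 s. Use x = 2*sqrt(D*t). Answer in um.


Step 1: Compute D*t = 5.7e-13 * 17283 = 9.85131e-09 cm^2
Step 2: sqrt(D*t) = 9.92538e-05 cm
Step 3: x = 2 * 9.92538e-05 cm = 1.985076e-04 cm
Step 4: Convert to um (1 cm = 1e4 um): x = 1.985 um


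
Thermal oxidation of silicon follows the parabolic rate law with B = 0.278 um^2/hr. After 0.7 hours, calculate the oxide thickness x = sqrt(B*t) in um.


Step 1: Compute B*t = 0.278 * 0.7 = 0.1946
Step 2: x = sqrt(0.1946)
x = 0.441 um


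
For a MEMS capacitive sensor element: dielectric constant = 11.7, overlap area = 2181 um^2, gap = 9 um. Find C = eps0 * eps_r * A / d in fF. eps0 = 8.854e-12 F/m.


Step 1: Convert area to m^2: A = 2181e-12 m^2
Step 2: Convert gap to m: d = 9e-6 m
Step 3: C = eps0 * eps_r * A / d
C = 8.854e-12 * 11.7 * 2181e-12 / 9e-6
Step 4: Convert to fF (multiply by 1e15).
C = 25.1 fF


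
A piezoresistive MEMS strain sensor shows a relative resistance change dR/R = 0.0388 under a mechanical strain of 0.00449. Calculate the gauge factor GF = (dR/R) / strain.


Step 1: Identify values.
dR/R = 0.0388, strain = 0.00449
Step 2: GF = (dR/R) / strain = 0.0388 / 0.00449
GF = 8.6


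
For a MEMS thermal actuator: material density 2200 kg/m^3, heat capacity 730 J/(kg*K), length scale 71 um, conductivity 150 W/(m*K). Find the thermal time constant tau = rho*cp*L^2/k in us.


Step 1: Convert L to m: L = 71e-6 m
Step 2: L^2 = (71e-6)^2 = 5.041e-09 m^2
Step 3: tau = 2200 * 730 * 5.041e-09 / 150 = 5.397231e-05 s
Step 4: Convert to microseconds (multiply by 1e6).
tau = 53.972 us


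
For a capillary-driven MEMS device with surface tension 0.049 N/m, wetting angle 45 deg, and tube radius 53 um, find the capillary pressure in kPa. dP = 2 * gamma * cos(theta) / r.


Step 1: cos(45 deg) = 0.7071
Step 2: Convert r to m: r = 53e-6 m
Step 3: dP = 2 * 0.049 * 0.7071 / 53e-6 = 1307.5 Pa
Step 4: Convert Pa to kPa (divide by 1000).
dP = 1.31 kPa


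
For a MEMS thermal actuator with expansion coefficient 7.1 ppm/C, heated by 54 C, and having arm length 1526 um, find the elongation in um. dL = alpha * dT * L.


Step 1: Convert CTE: alpha = 7.1 ppm/C = 7.1e-6 /C
Step 2: dL = 7.1e-6 * 54 * 1526
dL = 0.5851 um


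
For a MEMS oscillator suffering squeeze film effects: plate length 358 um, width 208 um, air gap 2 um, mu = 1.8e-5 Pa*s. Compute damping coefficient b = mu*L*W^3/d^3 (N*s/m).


Step 1: Convert to SI.
L = 358e-6 m, W = 208e-6 m, d = 2e-6 m
Step 2: W^3 = (208e-6)^3 = 9.00e-12 m^3
Step 3: d^3 = (2e-6)^3 = 8.00e-18 m^3
Step 4: b = 1.8e-5 * 358e-6 * 9.00e-12 / 8.00e-18
b = 7.25e-03 N*s/m
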